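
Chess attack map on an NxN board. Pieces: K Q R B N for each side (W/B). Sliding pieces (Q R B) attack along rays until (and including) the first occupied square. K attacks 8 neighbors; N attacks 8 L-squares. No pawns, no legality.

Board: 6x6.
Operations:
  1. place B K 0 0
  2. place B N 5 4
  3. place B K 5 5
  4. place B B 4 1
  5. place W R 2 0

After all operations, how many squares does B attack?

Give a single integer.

Op 1: place BK@(0,0)
Op 2: place BN@(5,4)
Op 3: place BK@(5,5)
Op 4: place BB@(4,1)
Op 5: place WR@(2,0)
Per-piece attacks for B:
  BK@(0,0): attacks (0,1) (1,0) (1,1)
  BB@(4,1): attacks (5,2) (5,0) (3,2) (2,3) (1,4) (0,5) (3,0)
  BN@(5,4): attacks (3,5) (4,2) (3,3)
  BK@(5,5): attacks (5,4) (4,5) (4,4)
Union (16 distinct): (0,1) (0,5) (1,0) (1,1) (1,4) (2,3) (3,0) (3,2) (3,3) (3,5) (4,2) (4,4) (4,5) (5,0) (5,2) (5,4)

Answer: 16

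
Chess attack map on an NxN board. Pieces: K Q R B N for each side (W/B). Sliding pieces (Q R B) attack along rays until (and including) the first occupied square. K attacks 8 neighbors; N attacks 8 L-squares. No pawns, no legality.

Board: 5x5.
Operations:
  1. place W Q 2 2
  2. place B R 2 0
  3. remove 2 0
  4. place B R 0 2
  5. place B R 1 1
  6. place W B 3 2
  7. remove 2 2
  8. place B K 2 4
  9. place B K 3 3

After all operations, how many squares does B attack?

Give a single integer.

Op 1: place WQ@(2,2)
Op 2: place BR@(2,0)
Op 3: remove (2,0)
Op 4: place BR@(0,2)
Op 5: place BR@(1,1)
Op 6: place WB@(3,2)
Op 7: remove (2,2)
Op 8: place BK@(2,4)
Op 9: place BK@(3,3)
Per-piece attacks for B:
  BR@(0,2): attacks (0,3) (0,4) (0,1) (0,0) (1,2) (2,2) (3,2) [ray(1,0) blocked at (3,2)]
  BR@(1,1): attacks (1,2) (1,3) (1,4) (1,0) (2,1) (3,1) (4,1) (0,1)
  BK@(2,4): attacks (2,3) (3,4) (1,4) (3,3) (1,3)
  BK@(3,3): attacks (3,4) (3,2) (4,3) (2,3) (4,4) (4,2) (2,4) (2,2)
Union (20 distinct): (0,0) (0,1) (0,3) (0,4) (1,0) (1,2) (1,3) (1,4) (2,1) (2,2) (2,3) (2,4) (3,1) (3,2) (3,3) (3,4) (4,1) (4,2) (4,3) (4,4)

Answer: 20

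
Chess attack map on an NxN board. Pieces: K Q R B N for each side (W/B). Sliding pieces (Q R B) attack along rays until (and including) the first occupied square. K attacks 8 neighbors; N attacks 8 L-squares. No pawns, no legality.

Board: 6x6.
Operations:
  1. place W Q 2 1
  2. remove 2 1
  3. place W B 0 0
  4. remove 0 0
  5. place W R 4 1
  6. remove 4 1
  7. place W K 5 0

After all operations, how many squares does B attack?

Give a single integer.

Answer: 0

Derivation:
Op 1: place WQ@(2,1)
Op 2: remove (2,1)
Op 3: place WB@(0,0)
Op 4: remove (0,0)
Op 5: place WR@(4,1)
Op 6: remove (4,1)
Op 7: place WK@(5,0)
Per-piece attacks for B:
Union (0 distinct): (none)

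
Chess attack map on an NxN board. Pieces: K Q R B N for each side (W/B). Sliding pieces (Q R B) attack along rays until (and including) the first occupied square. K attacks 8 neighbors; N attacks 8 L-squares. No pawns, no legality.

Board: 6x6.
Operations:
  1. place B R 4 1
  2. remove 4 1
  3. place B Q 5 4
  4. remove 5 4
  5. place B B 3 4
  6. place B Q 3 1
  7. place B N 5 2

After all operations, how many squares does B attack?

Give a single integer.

Answer: 24

Derivation:
Op 1: place BR@(4,1)
Op 2: remove (4,1)
Op 3: place BQ@(5,4)
Op 4: remove (5,4)
Op 5: place BB@(3,4)
Op 6: place BQ@(3,1)
Op 7: place BN@(5,2)
Per-piece attacks for B:
  BQ@(3,1): attacks (3,2) (3,3) (3,4) (3,0) (4,1) (5,1) (2,1) (1,1) (0,1) (4,2) (5,3) (4,0) (2,2) (1,3) (0,4) (2,0) [ray(0,1) blocked at (3,4)]
  BB@(3,4): attacks (4,5) (4,3) (5,2) (2,5) (2,3) (1,2) (0,1) [ray(1,-1) blocked at (5,2)]
  BN@(5,2): attacks (4,4) (3,3) (4,0) (3,1)
Union (24 distinct): (0,1) (0,4) (1,1) (1,2) (1,3) (2,0) (2,1) (2,2) (2,3) (2,5) (3,0) (3,1) (3,2) (3,3) (3,4) (4,0) (4,1) (4,2) (4,3) (4,4) (4,5) (5,1) (5,2) (5,3)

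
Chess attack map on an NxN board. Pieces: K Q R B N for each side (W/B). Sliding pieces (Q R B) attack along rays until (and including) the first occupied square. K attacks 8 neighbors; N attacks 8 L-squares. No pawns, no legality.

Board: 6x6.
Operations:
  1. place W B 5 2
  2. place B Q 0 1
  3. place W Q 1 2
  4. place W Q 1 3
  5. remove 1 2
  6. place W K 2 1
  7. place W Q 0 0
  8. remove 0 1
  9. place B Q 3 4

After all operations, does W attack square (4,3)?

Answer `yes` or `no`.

Op 1: place WB@(5,2)
Op 2: place BQ@(0,1)
Op 3: place WQ@(1,2)
Op 4: place WQ@(1,3)
Op 5: remove (1,2)
Op 6: place WK@(2,1)
Op 7: place WQ@(0,0)
Op 8: remove (0,1)
Op 9: place BQ@(3,4)
Per-piece attacks for W:
  WQ@(0,0): attacks (0,1) (0,2) (0,3) (0,4) (0,5) (1,0) (2,0) (3,0) (4,0) (5,0) (1,1) (2,2) (3,3) (4,4) (5,5)
  WQ@(1,3): attacks (1,4) (1,5) (1,2) (1,1) (1,0) (2,3) (3,3) (4,3) (5,3) (0,3) (2,4) (3,5) (2,2) (3,1) (4,0) (0,4) (0,2)
  WK@(2,1): attacks (2,2) (2,0) (3,1) (1,1) (3,2) (3,0) (1,2) (1,0)
  WB@(5,2): attacks (4,3) (3,4) (4,1) (3,0) [ray(-1,1) blocked at (3,4)]
W attacks (4,3): yes

Answer: yes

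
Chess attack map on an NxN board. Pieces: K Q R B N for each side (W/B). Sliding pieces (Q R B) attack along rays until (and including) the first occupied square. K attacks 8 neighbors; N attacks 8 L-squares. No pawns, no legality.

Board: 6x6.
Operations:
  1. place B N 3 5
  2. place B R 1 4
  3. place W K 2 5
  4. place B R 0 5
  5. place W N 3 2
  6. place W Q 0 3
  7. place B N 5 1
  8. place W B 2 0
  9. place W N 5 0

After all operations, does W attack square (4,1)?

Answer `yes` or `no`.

Answer: no

Derivation:
Op 1: place BN@(3,5)
Op 2: place BR@(1,4)
Op 3: place WK@(2,5)
Op 4: place BR@(0,5)
Op 5: place WN@(3,2)
Op 6: place WQ@(0,3)
Op 7: place BN@(5,1)
Op 8: place WB@(2,0)
Op 9: place WN@(5,0)
Per-piece attacks for W:
  WQ@(0,3): attacks (0,4) (0,5) (0,2) (0,1) (0,0) (1,3) (2,3) (3,3) (4,3) (5,3) (1,4) (1,2) (2,1) (3,0) [ray(0,1) blocked at (0,5); ray(1,1) blocked at (1,4)]
  WB@(2,0): attacks (3,1) (4,2) (5,3) (1,1) (0,2)
  WK@(2,5): attacks (2,4) (3,5) (1,5) (3,4) (1,4)
  WN@(3,2): attacks (4,4) (5,3) (2,4) (1,3) (4,0) (5,1) (2,0) (1,1)
  WN@(5,0): attacks (4,2) (3,1)
W attacks (4,1): no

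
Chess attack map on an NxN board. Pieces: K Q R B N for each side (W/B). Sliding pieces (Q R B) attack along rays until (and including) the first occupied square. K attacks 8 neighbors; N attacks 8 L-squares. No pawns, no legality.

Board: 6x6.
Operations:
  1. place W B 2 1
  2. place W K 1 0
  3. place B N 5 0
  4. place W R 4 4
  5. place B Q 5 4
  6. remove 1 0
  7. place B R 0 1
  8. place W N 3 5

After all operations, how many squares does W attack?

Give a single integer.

Op 1: place WB@(2,1)
Op 2: place WK@(1,0)
Op 3: place BN@(5,0)
Op 4: place WR@(4,4)
Op 5: place BQ@(5,4)
Op 6: remove (1,0)
Op 7: place BR@(0,1)
Op 8: place WN@(3,5)
Per-piece attacks for W:
  WB@(2,1): attacks (3,2) (4,3) (5,4) (3,0) (1,2) (0,3) (1,0) [ray(1,1) blocked at (5,4)]
  WN@(3,5): attacks (4,3) (5,4) (2,3) (1,4)
  WR@(4,4): attacks (4,5) (4,3) (4,2) (4,1) (4,0) (5,4) (3,4) (2,4) (1,4) (0,4) [ray(1,0) blocked at (5,4)]
Union (16 distinct): (0,3) (0,4) (1,0) (1,2) (1,4) (2,3) (2,4) (3,0) (3,2) (3,4) (4,0) (4,1) (4,2) (4,3) (4,5) (5,4)

Answer: 16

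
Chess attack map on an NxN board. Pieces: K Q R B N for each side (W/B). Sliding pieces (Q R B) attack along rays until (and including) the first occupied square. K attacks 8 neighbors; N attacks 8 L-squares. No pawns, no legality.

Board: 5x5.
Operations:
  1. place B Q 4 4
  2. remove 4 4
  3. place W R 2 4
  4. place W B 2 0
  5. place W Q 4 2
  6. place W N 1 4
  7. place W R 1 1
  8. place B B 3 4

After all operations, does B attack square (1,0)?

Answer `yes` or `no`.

Answer: no

Derivation:
Op 1: place BQ@(4,4)
Op 2: remove (4,4)
Op 3: place WR@(2,4)
Op 4: place WB@(2,0)
Op 5: place WQ@(4,2)
Op 6: place WN@(1,4)
Op 7: place WR@(1,1)
Op 8: place BB@(3,4)
Per-piece attacks for B:
  BB@(3,4): attacks (4,3) (2,3) (1,2) (0,1)
B attacks (1,0): no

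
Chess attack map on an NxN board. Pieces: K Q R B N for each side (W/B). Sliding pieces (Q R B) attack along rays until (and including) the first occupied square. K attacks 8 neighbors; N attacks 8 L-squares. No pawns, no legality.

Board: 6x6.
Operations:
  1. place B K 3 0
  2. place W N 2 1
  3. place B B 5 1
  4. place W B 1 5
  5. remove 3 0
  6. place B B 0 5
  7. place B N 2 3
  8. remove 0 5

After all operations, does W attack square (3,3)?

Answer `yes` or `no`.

Answer: yes

Derivation:
Op 1: place BK@(3,0)
Op 2: place WN@(2,1)
Op 3: place BB@(5,1)
Op 4: place WB@(1,5)
Op 5: remove (3,0)
Op 6: place BB@(0,5)
Op 7: place BN@(2,3)
Op 8: remove (0,5)
Per-piece attacks for W:
  WB@(1,5): attacks (2,4) (3,3) (4,2) (5,1) (0,4) [ray(1,-1) blocked at (5,1)]
  WN@(2,1): attacks (3,3) (4,2) (1,3) (0,2) (4,0) (0,0)
W attacks (3,3): yes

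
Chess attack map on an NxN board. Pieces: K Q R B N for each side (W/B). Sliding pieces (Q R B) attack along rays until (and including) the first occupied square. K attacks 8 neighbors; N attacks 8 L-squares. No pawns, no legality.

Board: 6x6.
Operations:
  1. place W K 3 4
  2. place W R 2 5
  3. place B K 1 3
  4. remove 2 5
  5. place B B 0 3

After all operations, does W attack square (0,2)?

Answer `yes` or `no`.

Answer: no

Derivation:
Op 1: place WK@(3,4)
Op 2: place WR@(2,5)
Op 3: place BK@(1,3)
Op 4: remove (2,5)
Op 5: place BB@(0,3)
Per-piece attacks for W:
  WK@(3,4): attacks (3,5) (3,3) (4,4) (2,4) (4,5) (4,3) (2,5) (2,3)
W attacks (0,2): no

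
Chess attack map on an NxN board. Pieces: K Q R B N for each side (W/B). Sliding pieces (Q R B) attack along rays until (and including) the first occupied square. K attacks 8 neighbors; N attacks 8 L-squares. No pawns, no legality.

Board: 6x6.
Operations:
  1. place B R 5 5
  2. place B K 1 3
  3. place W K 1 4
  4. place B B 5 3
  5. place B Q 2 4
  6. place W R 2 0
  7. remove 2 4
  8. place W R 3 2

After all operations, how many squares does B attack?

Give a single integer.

Answer: 19

Derivation:
Op 1: place BR@(5,5)
Op 2: place BK@(1,3)
Op 3: place WK@(1,4)
Op 4: place BB@(5,3)
Op 5: place BQ@(2,4)
Op 6: place WR@(2,0)
Op 7: remove (2,4)
Op 8: place WR@(3,2)
Per-piece attacks for B:
  BK@(1,3): attacks (1,4) (1,2) (2,3) (0,3) (2,4) (2,2) (0,4) (0,2)
  BB@(5,3): attacks (4,4) (3,5) (4,2) (3,1) (2,0) [ray(-1,-1) blocked at (2,0)]
  BR@(5,5): attacks (5,4) (5,3) (4,5) (3,5) (2,5) (1,5) (0,5) [ray(0,-1) blocked at (5,3)]
Union (19 distinct): (0,2) (0,3) (0,4) (0,5) (1,2) (1,4) (1,5) (2,0) (2,2) (2,3) (2,4) (2,5) (3,1) (3,5) (4,2) (4,4) (4,5) (5,3) (5,4)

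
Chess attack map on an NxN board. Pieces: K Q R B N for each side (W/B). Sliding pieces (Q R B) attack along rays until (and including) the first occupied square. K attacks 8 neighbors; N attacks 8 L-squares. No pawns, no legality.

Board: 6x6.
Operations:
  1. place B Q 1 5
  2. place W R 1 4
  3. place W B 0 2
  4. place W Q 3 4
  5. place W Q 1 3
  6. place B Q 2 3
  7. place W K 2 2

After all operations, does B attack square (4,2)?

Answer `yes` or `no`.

Answer: yes

Derivation:
Op 1: place BQ@(1,5)
Op 2: place WR@(1,4)
Op 3: place WB@(0,2)
Op 4: place WQ@(3,4)
Op 5: place WQ@(1,3)
Op 6: place BQ@(2,3)
Op 7: place WK@(2,2)
Per-piece attacks for B:
  BQ@(1,5): attacks (1,4) (2,5) (3,5) (4,5) (5,5) (0,5) (2,4) (3,3) (4,2) (5,1) (0,4) [ray(0,-1) blocked at (1,4)]
  BQ@(2,3): attacks (2,4) (2,5) (2,2) (3,3) (4,3) (5,3) (1,3) (3,4) (3,2) (4,1) (5,0) (1,4) (1,2) (0,1) [ray(0,-1) blocked at (2,2); ray(-1,0) blocked at (1,3); ray(1,1) blocked at (3,4); ray(-1,1) blocked at (1,4)]
B attacks (4,2): yes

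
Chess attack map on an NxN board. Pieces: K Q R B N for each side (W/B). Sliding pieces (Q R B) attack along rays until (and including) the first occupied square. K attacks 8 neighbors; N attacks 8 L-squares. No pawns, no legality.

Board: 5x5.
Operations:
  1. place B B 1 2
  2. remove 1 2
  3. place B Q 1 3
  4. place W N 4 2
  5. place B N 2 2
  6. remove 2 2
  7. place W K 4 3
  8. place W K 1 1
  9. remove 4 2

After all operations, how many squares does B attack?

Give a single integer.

Op 1: place BB@(1,2)
Op 2: remove (1,2)
Op 3: place BQ@(1,3)
Op 4: place WN@(4,2)
Op 5: place BN@(2,2)
Op 6: remove (2,2)
Op 7: place WK@(4,3)
Op 8: place WK@(1,1)
Op 9: remove (4,2)
Per-piece attacks for B:
  BQ@(1,3): attacks (1,4) (1,2) (1,1) (2,3) (3,3) (4,3) (0,3) (2,4) (2,2) (3,1) (4,0) (0,4) (0,2) [ray(0,-1) blocked at (1,1); ray(1,0) blocked at (4,3)]
Union (13 distinct): (0,2) (0,3) (0,4) (1,1) (1,2) (1,4) (2,2) (2,3) (2,4) (3,1) (3,3) (4,0) (4,3)

Answer: 13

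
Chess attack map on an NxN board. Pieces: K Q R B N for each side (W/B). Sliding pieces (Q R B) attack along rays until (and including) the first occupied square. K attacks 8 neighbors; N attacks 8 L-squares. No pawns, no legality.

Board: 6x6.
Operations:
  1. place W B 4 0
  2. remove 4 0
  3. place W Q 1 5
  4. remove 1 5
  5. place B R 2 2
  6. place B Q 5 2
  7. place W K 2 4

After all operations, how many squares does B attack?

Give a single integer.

Op 1: place WB@(4,0)
Op 2: remove (4,0)
Op 3: place WQ@(1,5)
Op 4: remove (1,5)
Op 5: place BR@(2,2)
Op 6: place BQ@(5,2)
Op 7: place WK@(2,4)
Per-piece attacks for B:
  BR@(2,2): attacks (2,3) (2,4) (2,1) (2,0) (3,2) (4,2) (5,2) (1,2) (0,2) [ray(0,1) blocked at (2,4); ray(1,0) blocked at (5,2)]
  BQ@(5,2): attacks (5,3) (5,4) (5,5) (5,1) (5,0) (4,2) (3,2) (2,2) (4,3) (3,4) (2,5) (4,1) (3,0) [ray(-1,0) blocked at (2,2)]
Union (20 distinct): (0,2) (1,2) (2,0) (2,1) (2,2) (2,3) (2,4) (2,5) (3,0) (3,2) (3,4) (4,1) (4,2) (4,3) (5,0) (5,1) (5,2) (5,3) (5,4) (5,5)

Answer: 20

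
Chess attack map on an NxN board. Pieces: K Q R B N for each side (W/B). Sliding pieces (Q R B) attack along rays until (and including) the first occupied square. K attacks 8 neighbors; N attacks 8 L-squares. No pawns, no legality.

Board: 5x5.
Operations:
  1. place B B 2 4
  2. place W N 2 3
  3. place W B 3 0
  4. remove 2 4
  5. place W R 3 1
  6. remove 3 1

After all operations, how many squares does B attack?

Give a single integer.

Answer: 0

Derivation:
Op 1: place BB@(2,4)
Op 2: place WN@(2,3)
Op 3: place WB@(3,0)
Op 4: remove (2,4)
Op 5: place WR@(3,1)
Op 6: remove (3,1)
Per-piece attacks for B:
Union (0 distinct): (none)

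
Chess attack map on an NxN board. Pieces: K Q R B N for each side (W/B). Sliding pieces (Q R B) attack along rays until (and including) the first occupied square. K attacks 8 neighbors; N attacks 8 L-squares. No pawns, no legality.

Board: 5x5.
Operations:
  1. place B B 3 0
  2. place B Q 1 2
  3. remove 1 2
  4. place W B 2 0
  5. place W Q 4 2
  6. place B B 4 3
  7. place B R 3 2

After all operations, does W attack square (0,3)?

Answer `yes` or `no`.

Op 1: place BB@(3,0)
Op 2: place BQ@(1,2)
Op 3: remove (1,2)
Op 4: place WB@(2,0)
Op 5: place WQ@(4,2)
Op 6: place BB@(4,3)
Op 7: place BR@(3,2)
Per-piece attacks for W:
  WB@(2,0): attacks (3,1) (4,2) (1,1) (0,2) [ray(1,1) blocked at (4,2)]
  WQ@(4,2): attacks (4,3) (4,1) (4,0) (3,2) (3,3) (2,4) (3,1) (2,0) [ray(0,1) blocked at (4,3); ray(-1,0) blocked at (3,2); ray(-1,-1) blocked at (2,0)]
W attacks (0,3): no

Answer: no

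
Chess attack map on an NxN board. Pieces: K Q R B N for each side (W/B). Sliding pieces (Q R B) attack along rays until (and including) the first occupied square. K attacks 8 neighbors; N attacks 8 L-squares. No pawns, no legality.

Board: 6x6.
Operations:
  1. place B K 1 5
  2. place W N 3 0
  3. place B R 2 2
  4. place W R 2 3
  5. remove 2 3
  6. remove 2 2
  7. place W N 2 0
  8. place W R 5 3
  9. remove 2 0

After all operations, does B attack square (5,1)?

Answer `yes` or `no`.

Op 1: place BK@(1,5)
Op 2: place WN@(3,0)
Op 3: place BR@(2,2)
Op 4: place WR@(2,3)
Op 5: remove (2,3)
Op 6: remove (2,2)
Op 7: place WN@(2,0)
Op 8: place WR@(5,3)
Op 9: remove (2,0)
Per-piece attacks for B:
  BK@(1,5): attacks (1,4) (2,5) (0,5) (2,4) (0,4)
B attacks (5,1): no

Answer: no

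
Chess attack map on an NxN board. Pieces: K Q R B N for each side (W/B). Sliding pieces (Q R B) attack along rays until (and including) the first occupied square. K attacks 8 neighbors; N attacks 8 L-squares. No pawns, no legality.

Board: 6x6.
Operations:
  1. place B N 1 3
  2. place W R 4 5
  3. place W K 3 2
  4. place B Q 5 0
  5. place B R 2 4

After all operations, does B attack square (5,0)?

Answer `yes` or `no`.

Op 1: place BN@(1,3)
Op 2: place WR@(4,5)
Op 3: place WK@(3,2)
Op 4: place BQ@(5,0)
Op 5: place BR@(2,4)
Per-piece attacks for B:
  BN@(1,3): attacks (2,5) (3,4) (0,5) (2,1) (3,2) (0,1)
  BR@(2,4): attacks (2,5) (2,3) (2,2) (2,1) (2,0) (3,4) (4,4) (5,4) (1,4) (0,4)
  BQ@(5,0): attacks (5,1) (5,2) (5,3) (5,4) (5,5) (4,0) (3,0) (2,0) (1,0) (0,0) (4,1) (3,2) [ray(-1,1) blocked at (3,2)]
B attacks (5,0): no

Answer: no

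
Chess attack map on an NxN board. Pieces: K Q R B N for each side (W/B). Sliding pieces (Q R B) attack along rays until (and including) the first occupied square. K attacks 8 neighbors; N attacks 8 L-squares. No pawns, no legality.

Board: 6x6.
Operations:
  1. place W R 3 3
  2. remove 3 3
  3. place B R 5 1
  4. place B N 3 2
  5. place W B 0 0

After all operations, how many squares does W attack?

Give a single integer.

Op 1: place WR@(3,3)
Op 2: remove (3,3)
Op 3: place BR@(5,1)
Op 4: place BN@(3,2)
Op 5: place WB@(0,0)
Per-piece attacks for W:
  WB@(0,0): attacks (1,1) (2,2) (3,3) (4,4) (5,5)
Union (5 distinct): (1,1) (2,2) (3,3) (4,4) (5,5)

Answer: 5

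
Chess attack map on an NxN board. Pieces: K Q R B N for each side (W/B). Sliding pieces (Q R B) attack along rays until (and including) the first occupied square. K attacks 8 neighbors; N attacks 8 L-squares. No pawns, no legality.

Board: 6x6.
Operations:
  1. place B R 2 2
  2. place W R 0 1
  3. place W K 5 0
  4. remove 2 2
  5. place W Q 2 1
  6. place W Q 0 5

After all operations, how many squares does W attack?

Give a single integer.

Op 1: place BR@(2,2)
Op 2: place WR@(0,1)
Op 3: place WK@(5,0)
Op 4: remove (2,2)
Op 5: place WQ@(2,1)
Op 6: place WQ@(0,5)
Per-piece attacks for W:
  WR@(0,1): attacks (0,2) (0,3) (0,4) (0,5) (0,0) (1,1) (2,1) [ray(0,1) blocked at (0,5); ray(1,0) blocked at (2,1)]
  WQ@(0,5): attacks (0,4) (0,3) (0,2) (0,1) (1,5) (2,5) (3,5) (4,5) (5,5) (1,4) (2,3) (3,2) (4,1) (5,0) [ray(0,-1) blocked at (0,1); ray(1,-1) blocked at (5,0)]
  WQ@(2,1): attacks (2,2) (2,3) (2,4) (2,5) (2,0) (3,1) (4,1) (5,1) (1,1) (0,1) (3,2) (4,3) (5,4) (3,0) (1,2) (0,3) (1,0) [ray(-1,0) blocked at (0,1)]
  WK@(5,0): attacks (5,1) (4,0) (4,1)
Union (29 distinct): (0,0) (0,1) (0,2) (0,3) (0,4) (0,5) (1,0) (1,1) (1,2) (1,4) (1,5) (2,0) (2,1) (2,2) (2,3) (2,4) (2,5) (3,0) (3,1) (3,2) (3,5) (4,0) (4,1) (4,3) (4,5) (5,0) (5,1) (5,4) (5,5)

Answer: 29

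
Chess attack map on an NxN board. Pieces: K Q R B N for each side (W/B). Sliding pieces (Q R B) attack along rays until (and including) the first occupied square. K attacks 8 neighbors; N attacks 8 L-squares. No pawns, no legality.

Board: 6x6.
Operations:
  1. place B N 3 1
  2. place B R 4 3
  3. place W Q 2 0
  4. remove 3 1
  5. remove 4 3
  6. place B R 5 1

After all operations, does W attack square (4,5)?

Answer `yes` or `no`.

Answer: no

Derivation:
Op 1: place BN@(3,1)
Op 2: place BR@(4,3)
Op 3: place WQ@(2,0)
Op 4: remove (3,1)
Op 5: remove (4,3)
Op 6: place BR@(5,1)
Per-piece attacks for W:
  WQ@(2,0): attacks (2,1) (2,2) (2,3) (2,4) (2,5) (3,0) (4,0) (5,0) (1,0) (0,0) (3,1) (4,2) (5,3) (1,1) (0,2)
W attacks (4,5): no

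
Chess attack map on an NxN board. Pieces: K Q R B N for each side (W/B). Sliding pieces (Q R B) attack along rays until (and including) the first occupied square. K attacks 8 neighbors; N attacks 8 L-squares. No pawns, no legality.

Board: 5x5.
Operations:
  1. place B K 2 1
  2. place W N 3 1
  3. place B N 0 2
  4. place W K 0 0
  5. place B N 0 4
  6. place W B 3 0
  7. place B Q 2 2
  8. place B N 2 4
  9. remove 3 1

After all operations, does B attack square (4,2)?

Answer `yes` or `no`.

Answer: yes

Derivation:
Op 1: place BK@(2,1)
Op 2: place WN@(3,1)
Op 3: place BN@(0,2)
Op 4: place WK@(0,0)
Op 5: place BN@(0,4)
Op 6: place WB@(3,0)
Op 7: place BQ@(2,2)
Op 8: place BN@(2,4)
Op 9: remove (3,1)
Per-piece attacks for B:
  BN@(0,2): attacks (1,4) (2,3) (1,0) (2,1)
  BN@(0,4): attacks (1,2) (2,3)
  BK@(2,1): attacks (2,2) (2,0) (3,1) (1,1) (3,2) (3,0) (1,2) (1,0)
  BQ@(2,2): attacks (2,3) (2,4) (2,1) (3,2) (4,2) (1,2) (0,2) (3,3) (4,4) (3,1) (4,0) (1,3) (0,4) (1,1) (0,0) [ray(0,1) blocked at (2,4); ray(0,-1) blocked at (2,1); ray(-1,0) blocked at (0,2); ray(-1,1) blocked at (0,4); ray(-1,-1) blocked at (0,0)]
  BN@(2,4): attacks (3,2) (4,3) (1,2) (0,3)
B attacks (4,2): yes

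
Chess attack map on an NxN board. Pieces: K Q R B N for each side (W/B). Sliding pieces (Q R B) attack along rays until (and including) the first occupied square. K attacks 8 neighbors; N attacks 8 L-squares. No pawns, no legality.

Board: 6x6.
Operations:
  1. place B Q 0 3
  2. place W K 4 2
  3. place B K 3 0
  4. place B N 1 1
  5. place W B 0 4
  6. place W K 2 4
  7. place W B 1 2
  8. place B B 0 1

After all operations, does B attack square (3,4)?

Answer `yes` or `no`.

Op 1: place BQ@(0,3)
Op 2: place WK@(4,2)
Op 3: place BK@(3,0)
Op 4: place BN@(1,1)
Op 5: place WB@(0,4)
Op 6: place WK@(2,4)
Op 7: place WB@(1,2)
Op 8: place BB@(0,1)
Per-piece attacks for B:
  BB@(0,1): attacks (1,2) (1,0) [ray(1,1) blocked at (1,2)]
  BQ@(0,3): attacks (0,4) (0,2) (0,1) (1,3) (2,3) (3,3) (4,3) (5,3) (1,4) (2,5) (1,2) [ray(0,1) blocked at (0,4); ray(0,-1) blocked at (0,1); ray(1,-1) blocked at (1,2)]
  BN@(1,1): attacks (2,3) (3,2) (0,3) (3,0)
  BK@(3,0): attacks (3,1) (4,0) (2,0) (4,1) (2,1)
B attacks (3,4): no

Answer: no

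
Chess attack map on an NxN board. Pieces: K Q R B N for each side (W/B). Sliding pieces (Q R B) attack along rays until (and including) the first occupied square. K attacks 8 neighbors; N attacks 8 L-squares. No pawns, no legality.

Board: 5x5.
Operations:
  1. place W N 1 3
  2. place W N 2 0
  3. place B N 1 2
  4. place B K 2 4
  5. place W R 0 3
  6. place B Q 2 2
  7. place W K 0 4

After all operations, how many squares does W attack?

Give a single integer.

Op 1: place WN@(1,3)
Op 2: place WN@(2,0)
Op 3: place BN@(1,2)
Op 4: place BK@(2,4)
Op 5: place WR@(0,3)
Op 6: place BQ@(2,2)
Op 7: place WK@(0,4)
Per-piece attacks for W:
  WR@(0,3): attacks (0,4) (0,2) (0,1) (0,0) (1,3) [ray(0,1) blocked at (0,4); ray(1,0) blocked at (1,3)]
  WK@(0,4): attacks (0,3) (1,4) (1,3)
  WN@(1,3): attacks (3,4) (2,1) (3,2) (0,1)
  WN@(2,0): attacks (3,2) (4,1) (1,2) (0,1)
Union (12 distinct): (0,0) (0,1) (0,2) (0,3) (0,4) (1,2) (1,3) (1,4) (2,1) (3,2) (3,4) (4,1)

Answer: 12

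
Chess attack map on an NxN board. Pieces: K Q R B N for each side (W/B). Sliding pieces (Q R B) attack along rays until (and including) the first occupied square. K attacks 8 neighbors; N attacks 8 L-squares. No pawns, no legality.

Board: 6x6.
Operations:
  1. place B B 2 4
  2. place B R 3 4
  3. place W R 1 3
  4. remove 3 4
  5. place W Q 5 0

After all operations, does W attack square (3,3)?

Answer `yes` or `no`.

Op 1: place BB@(2,4)
Op 2: place BR@(3,4)
Op 3: place WR@(1,3)
Op 4: remove (3,4)
Op 5: place WQ@(5,0)
Per-piece attacks for W:
  WR@(1,3): attacks (1,4) (1,5) (1,2) (1,1) (1,0) (2,3) (3,3) (4,3) (5,3) (0,3)
  WQ@(5,0): attacks (5,1) (5,2) (5,3) (5,4) (5,5) (4,0) (3,0) (2,0) (1,0) (0,0) (4,1) (3,2) (2,3) (1,4) (0,5)
W attacks (3,3): yes

Answer: yes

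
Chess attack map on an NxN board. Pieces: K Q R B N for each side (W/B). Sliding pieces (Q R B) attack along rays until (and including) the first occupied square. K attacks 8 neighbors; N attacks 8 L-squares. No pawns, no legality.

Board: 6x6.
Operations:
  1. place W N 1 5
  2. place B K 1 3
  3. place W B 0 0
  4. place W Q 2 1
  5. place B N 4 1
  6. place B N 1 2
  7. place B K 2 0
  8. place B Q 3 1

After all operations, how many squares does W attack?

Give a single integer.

Op 1: place WN@(1,5)
Op 2: place BK@(1,3)
Op 3: place WB@(0,0)
Op 4: place WQ@(2,1)
Op 5: place BN@(4,1)
Op 6: place BN@(1,2)
Op 7: place BK@(2,0)
Op 8: place BQ@(3,1)
Per-piece attacks for W:
  WB@(0,0): attacks (1,1) (2,2) (3,3) (4,4) (5,5)
  WN@(1,5): attacks (2,3) (3,4) (0,3)
  WQ@(2,1): attacks (2,2) (2,3) (2,4) (2,5) (2,0) (3,1) (1,1) (0,1) (3,2) (4,3) (5,4) (3,0) (1,2) (1,0) [ray(0,-1) blocked at (2,0); ray(1,0) blocked at (3,1); ray(-1,1) blocked at (1,2)]
Union (19 distinct): (0,1) (0,3) (1,0) (1,1) (1,2) (2,0) (2,2) (2,3) (2,4) (2,5) (3,0) (3,1) (3,2) (3,3) (3,4) (4,3) (4,4) (5,4) (5,5)

Answer: 19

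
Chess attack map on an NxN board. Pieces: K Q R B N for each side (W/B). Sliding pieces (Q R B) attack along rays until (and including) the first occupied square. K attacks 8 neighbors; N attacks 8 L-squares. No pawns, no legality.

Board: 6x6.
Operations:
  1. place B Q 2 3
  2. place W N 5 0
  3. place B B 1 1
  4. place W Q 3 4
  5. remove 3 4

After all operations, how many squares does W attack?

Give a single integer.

Op 1: place BQ@(2,3)
Op 2: place WN@(5,0)
Op 3: place BB@(1,1)
Op 4: place WQ@(3,4)
Op 5: remove (3,4)
Per-piece attacks for W:
  WN@(5,0): attacks (4,2) (3,1)
Union (2 distinct): (3,1) (4,2)

Answer: 2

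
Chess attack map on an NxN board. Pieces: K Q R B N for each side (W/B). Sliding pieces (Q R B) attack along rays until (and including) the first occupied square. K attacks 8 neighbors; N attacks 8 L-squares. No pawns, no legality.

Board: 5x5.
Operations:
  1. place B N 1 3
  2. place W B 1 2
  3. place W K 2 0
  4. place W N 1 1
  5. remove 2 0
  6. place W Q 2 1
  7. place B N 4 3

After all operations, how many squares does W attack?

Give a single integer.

Answer: 16

Derivation:
Op 1: place BN@(1,3)
Op 2: place WB@(1,2)
Op 3: place WK@(2,0)
Op 4: place WN@(1,1)
Op 5: remove (2,0)
Op 6: place WQ@(2,1)
Op 7: place BN@(4,3)
Per-piece attacks for W:
  WN@(1,1): attacks (2,3) (3,2) (0,3) (3,0)
  WB@(1,2): attacks (2,3) (3,4) (2,1) (0,3) (0,1) [ray(1,-1) blocked at (2,1)]
  WQ@(2,1): attacks (2,2) (2,3) (2,4) (2,0) (3,1) (4,1) (1,1) (3,2) (4,3) (3,0) (1,2) (1,0) [ray(-1,0) blocked at (1,1); ray(1,1) blocked at (4,3); ray(-1,1) blocked at (1,2)]
Union (16 distinct): (0,1) (0,3) (1,0) (1,1) (1,2) (2,0) (2,1) (2,2) (2,3) (2,4) (3,0) (3,1) (3,2) (3,4) (4,1) (4,3)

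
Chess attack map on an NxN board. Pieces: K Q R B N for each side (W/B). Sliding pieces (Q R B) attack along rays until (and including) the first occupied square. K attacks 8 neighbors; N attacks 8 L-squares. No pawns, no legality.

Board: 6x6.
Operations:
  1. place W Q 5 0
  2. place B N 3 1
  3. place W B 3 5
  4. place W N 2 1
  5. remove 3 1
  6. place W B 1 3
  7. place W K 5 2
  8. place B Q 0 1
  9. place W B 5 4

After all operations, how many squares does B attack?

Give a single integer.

Op 1: place WQ@(5,0)
Op 2: place BN@(3,1)
Op 3: place WB@(3,5)
Op 4: place WN@(2,1)
Op 5: remove (3,1)
Op 6: place WB@(1,3)
Op 7: place WK@(5,2)
Op 8: place BQ@(0,1)
Op 9: place WB@(5,4)
Per-piece attacks for B:
  BQ@(0,1): attacks (0,2) (0,3) (0,4) (0,5) (0,0) (1,1) (2,1) (1,2) (2,3) (3,4) (4,5) (1,0) [ray(1,0) blocked at (2,1)]
Union (12 distinct): (0,0) (0,2) (0,3) (0,4) (0,5) (1,0) (1,1) (1,2) (2,1) (2,3) (3,4) (4,5)

Answer: 12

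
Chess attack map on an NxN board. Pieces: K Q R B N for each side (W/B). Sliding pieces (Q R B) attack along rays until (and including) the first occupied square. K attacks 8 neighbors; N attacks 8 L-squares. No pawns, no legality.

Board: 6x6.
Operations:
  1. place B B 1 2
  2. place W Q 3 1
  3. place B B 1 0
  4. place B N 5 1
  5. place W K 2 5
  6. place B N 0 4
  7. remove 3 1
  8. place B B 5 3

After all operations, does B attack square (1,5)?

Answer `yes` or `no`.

Op 1: place BB@(1,2)
Op 2: place WQ@(3,1)
Op 3: place BB@(1,0)
Op 4: place BN@(5,1)
Op 5: place WK@(2,5)
Op 6: place BN@(0,4)
Op 7: remove (3,1)
Op 8: place BB@(5,3)
Per-piece attacks for B:
  BN@(0,4): attacks (2,5) (1,2) (2,3)
  BB@(1,0): attacks (2,1) (3,2) (4,3) (5,4) (0,1)
  BB@(1,2): attacks (2,3) (3,4) (4,5) (2,1) (3,0) (0,3) (0,1)
  BN@(5,1): attacks (4,3) (3,2) (3,0)
  BB@(5,3): attacks (4,4) (3,5) (4,2) (3,1) (2,0)
B attacks (1,5): no

Answer: no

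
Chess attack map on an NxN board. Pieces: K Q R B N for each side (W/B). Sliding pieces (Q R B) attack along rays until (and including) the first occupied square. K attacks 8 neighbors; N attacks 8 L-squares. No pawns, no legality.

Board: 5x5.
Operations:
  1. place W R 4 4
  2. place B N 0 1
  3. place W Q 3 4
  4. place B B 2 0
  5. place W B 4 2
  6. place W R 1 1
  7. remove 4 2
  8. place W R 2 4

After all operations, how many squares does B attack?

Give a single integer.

Op 1: place WR@(4,4)
Op 2: place BN@(0,1)
Op 3: place WQ@(3,4)
Op 4: place BB@(2,0)
Op 5: place WB@(4,2)
Op 6: place WR@(1,1)
Op 7: remove (4,2)
Op 8: place WR@(2,4)
Per-piece attacks for B:
  BN@(0,1): attacks (1,3) (2,2) (2,0)
  BB@(2,0): attacks (3,1) (4,2) (1,1) [ray(-1,1) blocked at (1,1)]
Union (6 distinct): (1,1) (1,3) (2,0) (2,2) (3,1) (4,2)

Answer: 6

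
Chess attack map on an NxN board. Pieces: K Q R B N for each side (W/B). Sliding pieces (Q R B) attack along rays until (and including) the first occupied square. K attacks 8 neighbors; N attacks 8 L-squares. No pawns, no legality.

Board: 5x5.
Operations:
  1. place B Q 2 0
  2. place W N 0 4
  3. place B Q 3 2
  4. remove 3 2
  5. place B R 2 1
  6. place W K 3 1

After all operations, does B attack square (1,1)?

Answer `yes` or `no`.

Op 1: place BQ@(2,0)
Op 2: place WN@(0,4)
Op 3: place BQ@(3,2)
Op 4: remove (3,2)
Op 5: place BR@(2,1)
Op 6: place WK@(3,1)
Per-piece attacks for B:
  BQ@(2,0): attacks (2,1) (3,0) (4,0) (1,0) (0,0) (3,1) (1,1) (0,2) [ray(0,1) blocked at (2,1); ray(1,1) blocked at (3,1)]
  BR@(2,1): attacks (2,2) (2,3) (2,4) (2,0) (3,1) (1,1) (0,1) [ray(0,-1) blocked at (2,0); ray(1,0) blocked at (3,1)]
B attacks (1,1): yes

Answer: yes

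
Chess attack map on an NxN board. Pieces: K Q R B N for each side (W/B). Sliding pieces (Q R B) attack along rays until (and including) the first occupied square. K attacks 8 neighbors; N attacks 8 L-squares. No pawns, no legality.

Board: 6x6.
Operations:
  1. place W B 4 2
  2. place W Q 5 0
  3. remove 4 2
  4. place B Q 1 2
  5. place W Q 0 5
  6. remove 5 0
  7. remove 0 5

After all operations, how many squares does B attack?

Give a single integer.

Op 1: place WB@(4,2)
Op 2: place WQ@(5,0)
Op 3: remove (4,2)
Op 4: place BQ@(1,2)
Op 5: place WQ@(0,5)
Op 6: remove (5,0)
Op 7: remove (0,5)
Per-piece attacks for B:
  BQ@(1,2): attacks (1,3) (1,4) (1,5) (1,1) (1,0) (2,2) (3,2) (4,2) (5,2) (0,2) (2,3) (3,4) (4,5) (2,1) (3,0) (0,3) (0,1)
Union (17 distinct): (0,1) (0,2) (0,3) (1,0) (1,1) (1,3) (1,4) (1,5) (2,1) (2,2) (2,3) (3,0) (3,2) (3,4) (4,2) (4,5) (5,2)

Answer: 17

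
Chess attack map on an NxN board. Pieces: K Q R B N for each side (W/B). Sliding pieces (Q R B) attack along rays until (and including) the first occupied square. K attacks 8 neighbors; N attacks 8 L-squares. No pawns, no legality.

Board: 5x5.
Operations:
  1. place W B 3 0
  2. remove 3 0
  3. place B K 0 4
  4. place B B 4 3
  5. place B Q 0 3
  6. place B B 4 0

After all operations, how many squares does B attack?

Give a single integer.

Op 1: place WB@(3,0)
Op 2: remove (3,0)
Op 3: place BK@(0,4)
Op 4: place BB@(4,3)
Op 5: place BQ@(0,3)
Op 6: place BB@(4,0)
Per-piece attacks for B:
  BQ@(0,3): attacks (0,4) (0,2) (0,1) (0,0) (1,3) (2,3) (3,3) (4,3) (1,4) (1,2) (2,1) (3,0) [ray(0,1) blocked at (0,4); ray(1,0) blocked at (4,3)]
  BK@(0,4): attacks (0,3) (1,4) (1,3)
  BB@(4,0): attacks (3,1) (2,2) (1,3) (0,4) [ray(-1,1) blocked at (0,4)]
  BB@(4,3): attacks (3,4) (3,2) (2,1) (1,0)
Union (18 distinct): (0,0) (0,1) (0,2) (0,3) (0,4) (1,0) (1,2) (1,3) (1,4) (2,1) (2,2) (2,3) (3,0) (3,1) (3,2) (3,3) (3,4) (4,3)

Answer: 18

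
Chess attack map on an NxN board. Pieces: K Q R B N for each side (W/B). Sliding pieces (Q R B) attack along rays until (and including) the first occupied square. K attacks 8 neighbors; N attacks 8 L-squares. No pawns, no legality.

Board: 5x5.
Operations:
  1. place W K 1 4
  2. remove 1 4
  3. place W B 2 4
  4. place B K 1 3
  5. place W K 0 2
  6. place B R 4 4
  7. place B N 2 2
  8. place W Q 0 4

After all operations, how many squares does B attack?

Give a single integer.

Answer: 16

Derivation:
Op 1: place WK@(1,4)
Op 2: remove (1,4)
Op 3: place WB@(2,4)
Op 4: place BK@(1,3)
Op 5: place WK@(0,2)
Op 6: place BR@(4,4)
Op 7: place BN@(2,2)
Op 8: place WQ@(0,4)
Per-piece attacks for B:
  BK@(1,3): attacks (1,4) (1,2) (2,3) (0,3) (2,4) (2,2) (0,4) (0,2)
  BN@(2,2): attacks (3,4) (4,3) (1,4) (0,3) (3,0) (4,1) (1,0) (0,1)
  BR@(4,4): attacks (4,3) (4,2) (4,1) (4,0) (3,4) (2,4) [ray(-1,0) blocked at (2,4)]
Union (16 distinct): (0,1) (0,2) (0,3) (0,4) (1,0) (1,2) (1,4) (2,2) (2,3) (2,4) (3,0) (3,4) (4,0) (4,1) (4,2) (4,3)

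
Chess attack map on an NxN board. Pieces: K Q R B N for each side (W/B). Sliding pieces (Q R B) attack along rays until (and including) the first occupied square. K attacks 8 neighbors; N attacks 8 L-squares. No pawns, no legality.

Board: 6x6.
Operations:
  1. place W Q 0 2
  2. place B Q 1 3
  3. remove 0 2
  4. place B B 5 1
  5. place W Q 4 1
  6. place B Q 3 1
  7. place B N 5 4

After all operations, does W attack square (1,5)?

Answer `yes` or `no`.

Answer: no

Derivation:
Op 1: place WQ@(0,2)
Op 2: place BQ@(1,3)
Op 3: remove (0,2)
Op 4: place BB@(5,1)
Op 5: place WQ@(4,1)
Op 6: place BQ@(3,1)
Op 7: place BN@(5,4)
Per-piece attacks for W:
  WQ@(4,1): attacks (4,2) (4,3) (4,4) (4,5) (4,0) (5,1) (3,1) (5,2) (5,0) (3,2) (2,3) (1,4) (0,5) (3,0) [ray(1,0) blocked at (5,1); ray(-1,0) blocked at (3,1)]
W attacks (1,5): no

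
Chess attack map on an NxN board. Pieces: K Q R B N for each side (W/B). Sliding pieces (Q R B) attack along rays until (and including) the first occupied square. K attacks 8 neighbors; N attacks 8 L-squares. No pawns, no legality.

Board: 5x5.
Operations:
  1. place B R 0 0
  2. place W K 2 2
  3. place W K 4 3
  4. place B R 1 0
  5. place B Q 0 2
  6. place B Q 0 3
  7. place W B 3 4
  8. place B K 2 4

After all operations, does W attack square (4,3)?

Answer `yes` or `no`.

Answer: yes

Derivation:
Op 1: place BR@(0,0)
Op 2: place WK@(2,2)
Op 3: place WK@(4,3)
Op 4: place BR@(1,0)
Op 5: place BQ@(0,2)
Op 6: place BQ@(0,3)
Op 7: place WB@(3,4)
Op 8: place BK@(2,4)
Per-piece attacks for W:
  WK@(2,2): attacks (2,3) (2,1) (3,2) (1,2) (3,3) (3,1) (1,3) (1,1)
  WB@(3,4): attacks (4,3) (2,3) (1,2) (0,1) [ray(1,-1) blocked at (4,3)]
  WK@(4,3): attacks (4,4) (4,2) (3,3) (3,4) (3,2)
W attacks (4,3): yes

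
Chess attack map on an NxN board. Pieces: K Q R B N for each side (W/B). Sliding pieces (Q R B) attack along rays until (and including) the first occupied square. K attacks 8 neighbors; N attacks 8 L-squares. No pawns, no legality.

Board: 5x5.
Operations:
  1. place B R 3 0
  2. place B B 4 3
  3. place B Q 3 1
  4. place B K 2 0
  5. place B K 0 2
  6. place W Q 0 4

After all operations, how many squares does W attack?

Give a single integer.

Answer: 9

Derivation:
Op 1: place BR@(3,0)
Op 2: place BB@(4,3)
Op 3: place BQ@(3,1)
Op 4: place BK@(2,0)
Op 5: place BK@(0,2)
Op 6: place WQ@(0,4)
Per-piece attacks for W:
  WQ@(0,4): attacks (0,3) (0,2) (1,4) (2,4) (3,4) (4,4) (1,3) (2,2) (3,1) [ray(0,-1) blocked at (0,2); ray(1,-1) blocked at (3,1)]
Union (9 distinct): (0,2) (0,3) (1,3) (1,4) (2,2) (2,4) (3,1) (3,4) (4,4)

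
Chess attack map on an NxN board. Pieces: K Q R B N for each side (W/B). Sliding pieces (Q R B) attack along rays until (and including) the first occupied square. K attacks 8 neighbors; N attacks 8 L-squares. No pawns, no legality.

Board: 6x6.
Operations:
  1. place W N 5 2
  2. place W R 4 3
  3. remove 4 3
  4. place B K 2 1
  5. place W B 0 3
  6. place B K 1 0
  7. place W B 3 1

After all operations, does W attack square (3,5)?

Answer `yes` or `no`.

Answer: no

Derivation:
Op 1: place WN@(5,2)
Op 2: place WR@(4,3)
Op 3: remove (4,3)
Op 4: place BK@(2,1)
Op 5: place WB@(0,3)
Op 6: place BK@(1,0)
Op 7: place WB@(3,1)
Per-piece attacks for W:
  WB@(0,3): attacks (1,4) (2,5) (1,2) (2,1) [ray(1,-1) blocked at (2,1)]
  WB@(3,1): attacks (4,2) (5,3) (4,0) (2,2) (1,3) (0,4) (2,0)
  WN@(5,2): attacks (4,4) (3,3) (4,0) (3,1)
W attacks (3,5): no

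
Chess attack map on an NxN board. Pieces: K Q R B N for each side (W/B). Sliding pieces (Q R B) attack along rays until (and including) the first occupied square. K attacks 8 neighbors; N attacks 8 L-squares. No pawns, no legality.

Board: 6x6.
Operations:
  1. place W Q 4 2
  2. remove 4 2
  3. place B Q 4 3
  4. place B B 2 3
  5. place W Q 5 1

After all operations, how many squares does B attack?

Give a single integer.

Op 1: place WQ@(4,2)
Op 2: remove (4,2)
Op 3: place BQ@(4,3)
Op 4: place BB@(2,3)
Op 5: place WQ@(5,1)
Per-piece attacks for B:
  BB@(2,3): attacks (3,4) (4,5) (3,2) (4,1) (5,0) (1,4) (0,5) (1,2) (0,1)
  BQ@(4,3): attacks (4,4) (4,5) (4,2) (4,1) (4,0) (5,3) (3,3) (2,3) (5,4) (5,2) (3,4) (2,5) (3,2) (2,1) (1,0) [ray(-1,0) blocked at (2,3)]
Union (20 distinct): (0,1) (0,5) (1,0) (1,2) (1,4) (2,1) (2,3) (2,5) (3,2) (3,3) (3,4) (4,0) (4,1) (4,2) (4,4) (4,5) (5,0) (5,2) (5,3) (5,4)

Answer: 20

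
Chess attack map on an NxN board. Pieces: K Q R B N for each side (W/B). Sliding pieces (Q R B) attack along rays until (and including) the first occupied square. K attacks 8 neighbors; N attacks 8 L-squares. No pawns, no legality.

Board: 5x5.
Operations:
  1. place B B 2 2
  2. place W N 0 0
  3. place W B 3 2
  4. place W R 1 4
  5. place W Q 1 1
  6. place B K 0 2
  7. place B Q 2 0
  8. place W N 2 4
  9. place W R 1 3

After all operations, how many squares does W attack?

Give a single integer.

Op 1: place BB@(2,2)
Op 2: place WN@(0,0)
Op 3: place WB@(3,2)
Op 4: place WR@(1,4)
Op 5: place WQ@(1,1)
Op 6: place BK@(0,2)
Op 7: place BQ@(2,0)
Op 8: place WN@(2,4)
Op 9: place WR@(1,3)
Per-piece attacks for W:
  WN@(0,0): attacks (1,2) (2,1)
  WQ@(1,1): attacks (1,2) (1,3) (1,0) (2,1) (3,1) (4,1) (0,1) (2,2) (2,0) (0,2) (0,0) [ray(0,1) blocked at (1,3); ray(1,1) blocked at (2,2); ray(1,-1) blocked at (2,0); ray(-1,1) blocked at (0,2); ray(-1,-1) blocked at (0,0)]
  WR@(1,3): attacks (1,4) (1,2) (1,1) (2,3) (3,3) (4,3) (0,3) [ray(0,1) blocked at (1,4); ray(0,-1) blocked at (1,1)]
  WR@(1,4): attacks (1,3) (2,4) (0,4) [ray(0,-1) blocked at (1,3); ray(1,0) blocked at (2,4)]
  WN@(2,4): attacks (3,2) (4,3) (1,2) (0,3)
  WB@(3,2): attacks (4,3) (4,1) (2,3) (1,4) (2,1) (1,0) [ray(-1,1) blocked at (1,4)]
Union (20 distinct): (0,0) (0,1) (0,2) (0,3) (0,4) (1,0) (1,1) (1,2) (1,3) (1,4) (2,0) (2,1) (2,2) (2,3) (2,4) (3,1) (3,2) (3,3) (4,1) (4,3)

Answer: 20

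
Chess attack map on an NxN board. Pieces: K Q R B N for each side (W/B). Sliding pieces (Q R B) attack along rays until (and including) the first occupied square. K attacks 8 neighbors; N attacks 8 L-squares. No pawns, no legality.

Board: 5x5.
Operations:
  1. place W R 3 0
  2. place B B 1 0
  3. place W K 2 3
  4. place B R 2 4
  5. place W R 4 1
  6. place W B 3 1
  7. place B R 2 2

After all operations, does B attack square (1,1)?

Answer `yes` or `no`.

Answer: no

Derivation:
Op 1: place WR@(3,0)
Op 2: place BB@(1,0)
Op 3: place WK@(2,3)
Op 4: place BR@(2,4)
Op 5: place WR@(4,1)
Op 6: place WB@(3,1)
Op 7: place BR@(2,2)
Per-piece attacks for B:
  BB@(1,0): attacks (2,1) (3,2) (4,3) (0,1)
  BR@(2,2): attacks (2,3) (2,1) (2,0) (3,2) (4,2) (1,2) (0,2) [ray(0,1) blocked at (2,3)]
  BR@(2,4): attacks (2,3) (3,4) (4,4) (1,4) (0,4) [ray(0,-1) blocked at (2,3)]
B attacks (1,1): no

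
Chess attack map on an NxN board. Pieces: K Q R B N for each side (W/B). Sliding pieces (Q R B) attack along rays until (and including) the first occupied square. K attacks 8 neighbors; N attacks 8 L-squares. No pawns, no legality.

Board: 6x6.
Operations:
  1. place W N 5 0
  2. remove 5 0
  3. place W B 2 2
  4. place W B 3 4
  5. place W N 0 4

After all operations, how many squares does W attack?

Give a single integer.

Answer: 16

Derivation:
Op 1: place WN@(5,0)
Op 2: remove (5,0)
Op 3: place WB@(2,2)
Op 4: place WB@(3,4)
Op 5: place WN@(0,4)
Per-piece attacks for W:
  WN@(0,4): attacks (2,5) (1,2) (2,3)
  WB@(2,2): attacks (3,3) (4,4) (5,5) (3,1) (4,0) (1,3) (0,4) (1,1) (0,0) [ray(-1,1) blocked at (0,4)]
  WB@(3,4): attacks (4,5) (4,3) (5,2) (2,5) (2,3) (1,2) (0,1)
Union (16 distinct): (0,0) (0,1) (0,4) (1,1) (1,2) (1,3) (2,3) (2,5) (3,1) (3,3) (4,0) (4,3) (4,4) (4,5) (5,2) (5,5)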